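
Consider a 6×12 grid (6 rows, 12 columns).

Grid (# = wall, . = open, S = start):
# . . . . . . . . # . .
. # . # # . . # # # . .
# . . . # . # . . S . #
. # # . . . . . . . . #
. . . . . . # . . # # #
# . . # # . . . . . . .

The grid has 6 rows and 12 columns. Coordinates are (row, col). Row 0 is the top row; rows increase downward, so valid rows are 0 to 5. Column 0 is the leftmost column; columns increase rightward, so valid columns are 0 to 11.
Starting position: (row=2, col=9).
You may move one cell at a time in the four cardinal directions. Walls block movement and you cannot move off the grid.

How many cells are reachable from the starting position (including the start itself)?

BFS flood-fill from (row=2, col=9):
  Distance 0: (row=2, col=9)
  Distance 1: (row=2, col=8), (row=2, col=10), (row=3, col=9)
  Distance 2: (row=1, col=10), (row=2, col=7), (row=3, col=8), (row=3, col=10)
  Distance 3: (row=0, col=10), (row=1, col=11), (row=3, col=7), (row=4, col=8)
  Distance 4: (row=0, col=11), (row=3, col=6), (row=4, col=7), (row=5, col=8)
  Distance 5: (row=3, col=5), (row=5, col=7), (row=5, col=9)
  Distance 6: (row=2, col=5), (row=3, col=4), (row=4, col=5), (row=5, col=6), (row=5, col=10)
  Distance 7: (row=1, col=5), (row=3, col=3), (row=4, col=4), (row=5, col=5), (row=5, col=11)
  Distance 8: (row=0, col=5), (row=1, col=6), (row=2, col=3), (row=4, col=3)
  Distance 9: (row=0, col=4), (row=0, col=6), (row=2, col=2), (row=4, col=2)
  Distance 10: (row=0, col=3), (row=0, col=7), (row=1, col=2), (row=2, col=1), (row=4, col=1), (row=5, col=2)
  Distance 11: (row=0, col=2), (row=0, col=8), (row=4, col=0), (row=5, col=1)
  Distance 12: (row=0, col=1), (row=3, col=0)
Total reachable: 49 (grid has 50 open cells total)

Answer: Reachable cells: 49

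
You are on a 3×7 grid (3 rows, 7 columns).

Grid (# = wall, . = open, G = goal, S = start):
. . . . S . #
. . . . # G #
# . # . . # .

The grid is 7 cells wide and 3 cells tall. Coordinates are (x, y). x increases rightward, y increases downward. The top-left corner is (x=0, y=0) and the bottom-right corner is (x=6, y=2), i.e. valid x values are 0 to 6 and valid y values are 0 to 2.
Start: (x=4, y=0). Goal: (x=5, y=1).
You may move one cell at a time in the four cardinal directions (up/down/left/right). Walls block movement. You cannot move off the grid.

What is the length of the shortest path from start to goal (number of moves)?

Answer: Shortest path length: 2

Derivation:
BFS from (x=4, y=0) until reaching (x=5, y=1):
  Distance 0: (x=4, y=0)
  Distance 1: (x=3, y=0), (x=5, y=0)
  Distance 2: (x=2, y=0), (x=3, y=1), (x=5, y=1)  <- goal reached here
One shortest path (2 moves): (x=4, y=0) -> (x=5, y=0) -> (x=5, y=1)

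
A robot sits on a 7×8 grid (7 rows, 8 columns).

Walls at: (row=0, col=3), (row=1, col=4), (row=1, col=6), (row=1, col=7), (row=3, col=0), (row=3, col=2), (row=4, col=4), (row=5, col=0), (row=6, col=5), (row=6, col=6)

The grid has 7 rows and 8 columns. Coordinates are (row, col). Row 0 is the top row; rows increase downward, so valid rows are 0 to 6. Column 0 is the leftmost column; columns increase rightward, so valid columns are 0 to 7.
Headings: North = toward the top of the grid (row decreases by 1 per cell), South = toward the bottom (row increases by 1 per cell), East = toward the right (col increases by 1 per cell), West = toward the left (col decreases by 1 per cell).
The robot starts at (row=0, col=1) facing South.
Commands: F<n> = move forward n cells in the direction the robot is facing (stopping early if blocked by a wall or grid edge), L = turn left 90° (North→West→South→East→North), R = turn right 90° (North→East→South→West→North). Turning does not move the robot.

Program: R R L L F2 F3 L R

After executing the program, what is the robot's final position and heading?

Start: (row=0, col=1), facing South
  R: turn right, now facing West
  R: turn right, now facing North
  L: turn left, now facing West
  L: turn left, now facing South
  F2: move forward 2, now at (row=2, col=1)
  F3: move forward 3, now at (row=5, col=1)
  L: turn left, now facing East
  R: turn right, now facing South
Final: (row=5, col=1), facing South

Answer: Final position: (row=5, col=1), facing South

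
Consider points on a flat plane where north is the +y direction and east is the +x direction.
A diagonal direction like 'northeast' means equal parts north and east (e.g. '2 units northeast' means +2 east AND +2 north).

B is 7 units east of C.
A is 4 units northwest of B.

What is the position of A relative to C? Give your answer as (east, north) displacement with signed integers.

Answer: A is at (east=3, north=4) relative to C.

Derivation:
Place C at the origin (east=0, north=0).
  B is 7 units east of C: delta (east=+7, north=+0); B at (east=7, north=0).
  A is 4 units northwest of B: delta (east=-4, north=+4); A at (east=3, north=4).
Therefore A relative to C: (east=3, north=4).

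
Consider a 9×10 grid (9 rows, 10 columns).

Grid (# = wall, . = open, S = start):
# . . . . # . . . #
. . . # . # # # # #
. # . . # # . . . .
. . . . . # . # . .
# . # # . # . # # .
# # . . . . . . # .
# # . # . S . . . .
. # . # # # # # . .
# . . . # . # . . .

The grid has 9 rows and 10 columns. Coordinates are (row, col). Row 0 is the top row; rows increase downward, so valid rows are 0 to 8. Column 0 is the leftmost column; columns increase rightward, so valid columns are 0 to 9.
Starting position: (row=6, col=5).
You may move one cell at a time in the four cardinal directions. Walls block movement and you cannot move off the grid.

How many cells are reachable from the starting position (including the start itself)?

BFS flood-fill from (row=6, col=5):
  Distance 0: (row=6, col=5)
  Distance 1: (row=5, col=5), (row=6, col=4), (row=6, col=6)
  Distance 2: (row=5, col=4), (row=5, col=6), (row=6, col=7)
  Distance 3: (row=4, col=4), (row=4, col=6), (row=5, col=3), (row=5, col=7), (row=6, col=8)
  Distance 4: (row=3, col=4), (row=3, col=6), (row=5, col=2), (row=6, col=9), (row=7, col=8)
  Distance 5: (row=2, col=6), (row=3, col=3), (row=5, col=9), (row=6, col=2), (row=7, col=9), (row=8, col=8)
  Distance 6: (row=2, col=3), (row=2, col=7), (row=3, col=2), (row=4, col=9), (row=7, col=2), (row=8, col=7), (row=8, col=9)
  Distance 7: (row=2, col=2), (row=2, col=8), (row=3, col=1), (row=3, col=9), (row=8, col=2)
  Distance 8: (row=1, col=2), (row=2, col=9), (row=3, col=0), (row=3, col=8), (row=4, col=1), (row=8, col=1), (row=8, col=3)
  Distance 9: (row=0, col=2), (row=1, col=1), (row=2, col=0)
  Distance 10: (row=0, col=1), (row=0, col=3), (row=1, col=0)
  Distance 11: (row=0, col=4)
  Distance 12: (row=1, col=4)
Total reachable: 50 (grid has 55 open cells total)

Answer: Reachable cells: 50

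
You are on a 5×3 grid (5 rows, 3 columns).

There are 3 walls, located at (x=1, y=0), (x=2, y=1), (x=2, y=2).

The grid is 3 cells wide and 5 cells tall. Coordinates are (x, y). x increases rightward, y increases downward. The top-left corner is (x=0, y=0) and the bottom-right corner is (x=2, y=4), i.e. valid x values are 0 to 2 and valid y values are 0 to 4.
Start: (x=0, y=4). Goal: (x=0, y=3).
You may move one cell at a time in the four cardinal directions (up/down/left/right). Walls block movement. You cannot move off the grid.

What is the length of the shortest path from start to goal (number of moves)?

Answer: Shortest path length: 1

Derivation:
BFS from (x=0, y=4) until reaching (x=0, y=3):
  Distance 0: (x=0, y=4)
  Distance 1: (x=0, y=3), (x=1, y=4)  <- goal reached here
One shortest path (1 moves): (x=0, y=4) -> (x=0, y=3)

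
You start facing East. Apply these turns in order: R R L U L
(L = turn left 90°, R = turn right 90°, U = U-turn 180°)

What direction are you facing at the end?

Answer: Final heading: West

Derivation:
Start: East
  R (right (90° clockwise)) -> South
  R (right (90° clockwise)) -> West
  L (left (90° counter-clockwise)) -> South
  U (U-turn (180°)) -> North
  L (left (90° counter-clockwise)) -> West
Final: West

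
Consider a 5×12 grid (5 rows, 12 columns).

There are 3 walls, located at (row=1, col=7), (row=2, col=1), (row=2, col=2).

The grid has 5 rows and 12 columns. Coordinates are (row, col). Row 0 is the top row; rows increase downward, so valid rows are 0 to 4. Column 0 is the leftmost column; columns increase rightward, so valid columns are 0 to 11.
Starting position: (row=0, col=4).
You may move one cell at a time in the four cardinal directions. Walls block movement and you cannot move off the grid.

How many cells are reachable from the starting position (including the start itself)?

Answer: Reachable cells: 57

Derivation:
BFS flood-fill from (row=0, col=4):
  Distance 0: (row=0, col=4)
  Distance 1: (row=0, col=3), (row=0, col=5), (row=1, col=4)
  Distance 2: (row=0, col=2), (row=0, col=6), (row=1, col=3), (row=1, col=5), (row=2, col=4)
  Distance 3: (row=0, col=1), (row=0, col=7), (row=1, col=2), (row=1, col=6), (row=2, col=3), (row=2, col=5), (row=3, col=4)
  Distance 4: (row=0, col=0), (row=0, col=8), (row=1, col=1), (row=2, col=6), (row=3, col=3), (row=3, col=5), (row=4, col=4)
  Distance 5: (row=0, col=9), (row=1, col=0), (row=1, col=8), (row=2, col=7), (row=3, col=2), (row=3, col=6), (row=4, col=3), (row=4, col=5)
  Distance 6: (row=0, col=10), (row=1, col=9), (row=2, col=0), (row=2, col=8), (row=3, col=1), (row=3, col=7), (row=4, col=2), (row=4, col=6)
  Distance 7: (row=0, col=11), (row=1, col=10), (row=2, col=9), (row=3, col=0), (row=3, col=8), (row=4, col=1), (row=4, col=7)
  Distance 8: (row=1, col=11), (row=2, col=10), (row=3, col=9), (row=4, col=0), (row=4, col=8)
  Distance 9: (row=2, col=11), (row=3, col=10), (row=4, col=9)
  Distance 10: (row=3, col=11), (row=4, col=10)
  Distance 11: (row=4, col=11)
Total reachable: 57 (grid has 57 open cells total)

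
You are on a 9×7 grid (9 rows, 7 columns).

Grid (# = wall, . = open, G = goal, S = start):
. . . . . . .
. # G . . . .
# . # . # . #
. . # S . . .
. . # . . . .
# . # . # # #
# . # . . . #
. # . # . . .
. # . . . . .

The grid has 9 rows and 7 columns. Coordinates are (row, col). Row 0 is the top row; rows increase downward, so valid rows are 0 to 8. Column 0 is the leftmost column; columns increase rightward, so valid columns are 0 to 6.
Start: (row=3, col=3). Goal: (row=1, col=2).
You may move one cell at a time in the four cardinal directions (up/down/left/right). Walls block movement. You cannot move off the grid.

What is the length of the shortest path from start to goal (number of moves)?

Answer: Shortest path length: 3

Derivation:
BFS from (row=3, col=3) until reaching (row=1, col=2):
  Distance 0: (row=3, col=3)
  Distance 1: (row=2, col=3), (row=3, col=4), (row=4, col=3)
  Distance 2: (row=1, col=3), (row=3, col=5), (row=4, col=4), (row=5, col=3)
  Distance 3: (row=0, col=3), (row=1, col=2), (row=1, col=4), (row=2, col=5), (row=3, col=6), (row=4, col=5), (row=6, col=3)  <- goal reached here
One shortest path (3 moves): (row=3, col=3) -> (row=2, col=3) -> (row=1, col=3) -> (row=1, col=2)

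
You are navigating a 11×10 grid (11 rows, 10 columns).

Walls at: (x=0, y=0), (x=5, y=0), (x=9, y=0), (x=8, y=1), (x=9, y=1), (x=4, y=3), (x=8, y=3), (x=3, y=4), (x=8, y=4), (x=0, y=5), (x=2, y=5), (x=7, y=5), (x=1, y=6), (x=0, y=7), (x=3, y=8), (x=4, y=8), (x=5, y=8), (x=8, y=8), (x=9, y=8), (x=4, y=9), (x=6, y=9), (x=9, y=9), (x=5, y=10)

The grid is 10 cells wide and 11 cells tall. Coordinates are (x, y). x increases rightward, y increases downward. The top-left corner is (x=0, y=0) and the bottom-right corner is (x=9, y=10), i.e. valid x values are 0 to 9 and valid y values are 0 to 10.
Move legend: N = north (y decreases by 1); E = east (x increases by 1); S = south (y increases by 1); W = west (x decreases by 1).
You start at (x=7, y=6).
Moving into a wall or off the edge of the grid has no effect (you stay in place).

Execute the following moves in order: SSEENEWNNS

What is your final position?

Answer: Final position: (x=7, y=7)

Derivation:
Start: (x=7, y=6)
  S (south): (x=7, y=6) -> (x=7, y=7)
  S (south): (x=7, y=7) -> (x=7, y=8)
  E (east): blocked, stay at (x=7, y=8)
  E (east): blocked, stay at (x=7, y=8)
  N (north): (x=7, y=8) -> (x=7, y=7)
  E (east): (x=7, y=7) -> (x=8, y=7)
  W (west): (x=8, y=7) -> (x=7, y=7)
  N (north): (x=7, y=7) -> (x=7, y=6)
  N (north): blocked, stay at (x=7, y=6)
  S (south): (x=7, y=6) -> (x=7, y=7)
Final: (x=7, y=7)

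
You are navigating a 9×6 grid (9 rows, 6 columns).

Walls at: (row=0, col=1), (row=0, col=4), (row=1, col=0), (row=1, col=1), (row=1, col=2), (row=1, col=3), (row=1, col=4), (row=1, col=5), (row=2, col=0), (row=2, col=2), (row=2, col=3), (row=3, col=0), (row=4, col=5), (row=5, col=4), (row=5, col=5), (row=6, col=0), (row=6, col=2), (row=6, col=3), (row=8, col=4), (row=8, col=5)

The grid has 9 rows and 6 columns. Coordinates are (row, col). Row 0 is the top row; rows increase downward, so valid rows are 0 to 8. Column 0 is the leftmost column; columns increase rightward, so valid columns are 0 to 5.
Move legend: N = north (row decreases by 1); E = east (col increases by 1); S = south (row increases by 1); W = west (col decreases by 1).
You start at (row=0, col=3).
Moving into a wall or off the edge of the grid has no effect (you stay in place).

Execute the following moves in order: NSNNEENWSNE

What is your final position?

Start: (row=0, col=3)
  N (north): blocked, stay at (row=0, col=3)
  S (south): blocked, stay at (row=0, col=3)
  N (north): blocked, stay at (row=0, col=3)
  N (north): blocked, stay at (row=0, col=3)
  E (east): blocked, stay at (row=0, col=3)
  E (east): blocked, stay at (row=0, col=3)
  N (north): blocked, stay at (row=0, col=3)
  W (west): (row=0, col=3) -> (row=0, col=2)
  S (south): blocked, stay at (row=0, col=2)
  N (north): blocked, stay at (row=0, col=2)
  E (east): (row=0, col=2) -> (row=0, col=3)
Final: (row=0, col=3)

Answer: Final position: (row=0, col=3)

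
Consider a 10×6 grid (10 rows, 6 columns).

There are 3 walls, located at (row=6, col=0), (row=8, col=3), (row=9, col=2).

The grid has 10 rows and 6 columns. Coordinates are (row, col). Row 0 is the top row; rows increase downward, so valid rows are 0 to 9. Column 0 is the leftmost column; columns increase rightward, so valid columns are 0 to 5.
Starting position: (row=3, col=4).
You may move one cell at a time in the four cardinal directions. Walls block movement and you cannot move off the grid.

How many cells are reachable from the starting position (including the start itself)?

BFS flood-fill from (row=3, col=4):
  Distance 0: (row=3, col=4)
  Distance 1: (row=2, col=4), (row=3, col=3), (row=3, col=5), (row=4, col=4)
  Distance 2: (row=1, col=4), (row=2, col=3), (row=2, col=5), (row=3, col=2), (row=4, col=3), (row=4, col=5), (row=5, col=4)
  Distance 3: (row=0, col=4), (row=1, col=3), (row=1, col=5), (row=2, col=2), (row=3, col=1), (row=4, col=2), (row=5, col=3), (row=5, col=5), (row=6, col=4)
  Distance 4: (row=0, col=3), (row=0, col=5), (row=1, col=2), (row=2, col=1), (row=3, col=0), (row=4, col=1), (row=5, col=2), (row=6, col=3), (row=6, col=5), (row=7, col=4)
  Distance 5: (row=0, col=2), (row=1, col=1), (row=2, col=0), (row=4, col=0), (row=5, col=1), (row=6, col=2), (row=7, col=3), (row=7, col=5), (row=8, col=4)
  Distance 6: (row=0, col=1), (row=1, col=0), (row=5, col=0), (row=6, col=1), (row=7, col=2), (row=8, col=5), (row=9, col=4)
  Distance 7: (row=0, col=0), (row=7, col=1), (row=8, col=2), (row=9, col=3), (row=9, col=5)
  Distance 8: (row=7, col=0), (row=8, col=1)
  Distance 9: (row=8, col=0), (row=9, col=1)
  Distance 10: (row=9, col=0)
Total reachable: 57 (grid has 57 open cells total)

Answer: Reachable cells: 57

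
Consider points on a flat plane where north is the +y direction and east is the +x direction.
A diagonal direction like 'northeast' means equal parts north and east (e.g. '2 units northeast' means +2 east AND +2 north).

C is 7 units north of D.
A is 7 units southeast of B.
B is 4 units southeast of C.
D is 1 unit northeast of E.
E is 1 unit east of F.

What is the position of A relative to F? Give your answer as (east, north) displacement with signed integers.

Place F at the origin (east=0, north=0).
  E is 1 unit east of F: delta (east=+1, north=+0); E at (east=1, north=0).
  D is 1 unit northeast of E: delta (east=+1, north=+1); D at (east=2, north=1).
  C is 7 units north of D: delta (east=+0, north=+7); C at (east=2, north=8).
  B is 4 units southeast of C: delta (east=+4, north=-4); B at (east=6, north=4).
  A is 7 units southeast of B: delta (east=+7, north=-7); A at (east=13, north=-3).
Therefore A relative to F: (east=13, north=-3).

Answer: A is at (east=13, north=-3) relative to F.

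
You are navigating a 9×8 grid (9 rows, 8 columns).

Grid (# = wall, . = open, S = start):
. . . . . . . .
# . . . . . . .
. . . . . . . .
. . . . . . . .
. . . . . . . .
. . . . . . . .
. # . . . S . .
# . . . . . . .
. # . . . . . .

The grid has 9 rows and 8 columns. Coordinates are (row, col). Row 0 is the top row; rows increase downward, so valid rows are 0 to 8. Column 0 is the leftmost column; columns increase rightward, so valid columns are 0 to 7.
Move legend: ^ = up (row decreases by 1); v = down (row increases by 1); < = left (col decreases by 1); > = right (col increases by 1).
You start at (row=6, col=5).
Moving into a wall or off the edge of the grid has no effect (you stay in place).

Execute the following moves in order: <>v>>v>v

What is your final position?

Answer: Final position: (row=8, col=7)

Derivation:
Start: (row=6, col=5)
  < (left): (row=6, col=5) -> (row=6, col=4)
  > (right): (row=6, col=4) -> (row=6, col=5)
  v (down): (row=6, col=5) -> (row=7, col=5)
  > (right): (row=7, col=5) -> (row=7, col=6)
  > (right): (row=7, col=6) -> (row=7, col=7)
  v (down): (row=7, col=7) -> (row=8, col=7)
  > (right): blocked, stay at (row=8, col=7)
  v (down): blocked, stay at (row=8, col=7)
Final: (row=8, col=7)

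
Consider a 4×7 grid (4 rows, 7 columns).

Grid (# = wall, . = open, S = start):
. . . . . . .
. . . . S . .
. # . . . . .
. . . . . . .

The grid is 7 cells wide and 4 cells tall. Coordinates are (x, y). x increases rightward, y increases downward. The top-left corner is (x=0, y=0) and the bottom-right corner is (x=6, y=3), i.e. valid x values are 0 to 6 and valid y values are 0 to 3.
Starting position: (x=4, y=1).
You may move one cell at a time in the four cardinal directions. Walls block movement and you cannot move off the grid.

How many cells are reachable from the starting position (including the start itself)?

Answer: Reachable cells: 27

Derivation:
BFS flood-fill from (x=4, y=1):
  Distance 0: (x=4, y=1)
  Distance 1: (x=4, y=0), (x=3, y=1), (x=5, y=1), (x=4, y=2)
  Distance 2: (x=3, y=0), (x=5, y=0), (x=2, y=1), (x=6, y=1), (x=3, y=2), (x=5, y=2), (x=4, y=3)
  Distance 3: (x=2, y=0), (x=6, y=0), (x=1, y=1), (x=2, y=2), (x=6, y=2), (x=3, y=3), (x=5, y=3)
  Distance 4: (x=1, y=0), (x=0, y=1), (x=2, y=3), (x=6, y=3)
  Distance 5: (x=0, y=0), (x=0, y=2), (x=1, y=3)
  Distance 6: (x=0, y=3)
Total reachable: 27 (grid has 27 open cells total)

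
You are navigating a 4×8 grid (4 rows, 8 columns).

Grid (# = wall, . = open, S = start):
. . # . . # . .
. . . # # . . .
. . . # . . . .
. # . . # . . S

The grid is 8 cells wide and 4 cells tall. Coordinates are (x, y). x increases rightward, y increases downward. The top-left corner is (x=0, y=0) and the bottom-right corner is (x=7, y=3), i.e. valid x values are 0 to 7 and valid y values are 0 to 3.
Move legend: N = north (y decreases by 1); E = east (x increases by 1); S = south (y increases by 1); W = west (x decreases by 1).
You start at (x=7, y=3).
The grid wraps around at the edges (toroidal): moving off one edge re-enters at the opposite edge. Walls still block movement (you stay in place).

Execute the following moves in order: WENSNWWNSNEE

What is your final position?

Answer: Final position: (x=7, y=1)

Derivation:
Start: (x=7, y=3)
  W (west): (x=7, y=3) -> (x=6, y=3)
  E (east): (x=6, y=3) -> (x=7, y=3)
  N (north): (x=7, y=3) -> (x=7, y=2)
  S (south): (x=7, y=2) -> (x=7, y=3)
  N (north): (x=7, y=3) -> (x=7, y=2)
  W (west): (x=7, y=2) -> (x=6, y=2)
  W (west): (x=6, y=2) -> (x=5, y=2)
  N (north): (x=5, y=2) -> (x=5, y=1)
  S (south): (x=5, y=1) -> (x=5, y=2)
  N (north): (x=5, y=2) -> (x=5, y=1)
  E (east): (x=5, y=1) -> (x=6, y=1)
  E (east): (x=6, y=1) -> (x=7, y=1)
Final: (x=7, y=1)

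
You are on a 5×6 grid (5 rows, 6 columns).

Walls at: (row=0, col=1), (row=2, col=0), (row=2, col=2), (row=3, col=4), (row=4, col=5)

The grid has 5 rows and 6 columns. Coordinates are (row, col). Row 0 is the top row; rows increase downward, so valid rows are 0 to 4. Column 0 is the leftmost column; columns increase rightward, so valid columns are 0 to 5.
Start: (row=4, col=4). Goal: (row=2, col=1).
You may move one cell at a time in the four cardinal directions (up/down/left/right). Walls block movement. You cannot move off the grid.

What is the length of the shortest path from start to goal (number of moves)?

Answer: Shortest path length: 5

Derivation:
BFS from (row=4, col=4) until reaching (row=2, col=1):
  Distance 0: (row=4, col=4)
  Distance 1: (row=4, col=3)
  Distance 2: (row=3, col=3), (row=4, col=2)
  Distance 3: (row=2, col=3), (row=3, col=2), (row=4, col=1)
  Distance 4: (row=1, col=3), (row=2, col=4), (row=3, col=1), (row=4, col=0)
  Distance 5: (row=0, col=3), (row=1, col=2), (row=1, col=4), (row=2, col=1), (row=2, col=5), (row=3, col=0)  <- goal reached here
One shortest path (5 moves): (row=4, col=4) -> (row=4, col=3) -> (row=4, col=2) -> (row=4, col=1) -> (row=3, col=1) -> (row=2, col=1)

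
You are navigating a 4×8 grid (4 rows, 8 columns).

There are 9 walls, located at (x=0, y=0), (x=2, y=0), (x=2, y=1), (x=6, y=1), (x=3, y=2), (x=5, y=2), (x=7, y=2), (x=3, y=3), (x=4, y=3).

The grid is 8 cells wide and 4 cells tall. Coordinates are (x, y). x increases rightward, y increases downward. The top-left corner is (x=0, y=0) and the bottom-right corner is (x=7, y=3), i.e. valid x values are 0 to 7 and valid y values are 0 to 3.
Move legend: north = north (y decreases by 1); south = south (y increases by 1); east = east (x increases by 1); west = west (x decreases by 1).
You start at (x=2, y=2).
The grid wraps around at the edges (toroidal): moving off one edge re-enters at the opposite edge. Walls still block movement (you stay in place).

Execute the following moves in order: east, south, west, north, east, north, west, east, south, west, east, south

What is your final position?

Answer: Final position: (x=2, y=3)

Derivation:
Start: (x=2, y=2)
  east (east): blocked, stay at (x=2, y=2)
  south (south): (x=2, y=2) -> (x=2, y=3)
  west (west): (x=2, y=3) -> (x=1, y=3)
  north (north): (x=1, y=3) -> (x=1, y=2)
  east (east): (x=1, y=2) -> (x=2, y=2)
  north (north): blocked, stay at (x=2, y=2)
  west (west): (x=2, y=2) -> (x=1, y=2)
  east (east): (x=1, y=2) -> (x=2, y=2)
  south (south): (x=2, y=2) -> (x=2, y=3)
  west (west): (x=2, y=3) -> (x=1, y=3)
  east (east): (x=1, y=3) -> (x=2, y=3)
  south (south): blocked, stay at (x=2, y=3)
Final: (x=2, y=3)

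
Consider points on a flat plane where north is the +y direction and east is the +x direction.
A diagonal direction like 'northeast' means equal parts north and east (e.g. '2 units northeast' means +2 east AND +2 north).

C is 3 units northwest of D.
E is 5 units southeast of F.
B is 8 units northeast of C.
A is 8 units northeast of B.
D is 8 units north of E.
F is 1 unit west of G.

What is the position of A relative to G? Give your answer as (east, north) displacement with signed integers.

Answer: A is at (east=17, north=22) relative to G.

Derivation:
Place G at the origin (east=0, north=0).
  F is 1 unit west of G: delta (east=-1, north=+0); F at (east=-1, north=0).
  E is 5 units southeast of F: delta (east=+5, north=-5); E at (east=4, north=-5).
  D is 8 units north of E: delta (east=+0, north=+8); D at (east=4, north=3).
  C is 3 units northwest of D: delta (east=-3, north=+3); C at (east=1, north=6).
  B is 8 units northeast of C: delta (east=+8, north=+8); B at (east=9, north=14).
  A is 8 units northeast of B: delta (east=+8, north=+8); A at (east=17, north=22).
Therefore A relative to G: (east=17, north=22).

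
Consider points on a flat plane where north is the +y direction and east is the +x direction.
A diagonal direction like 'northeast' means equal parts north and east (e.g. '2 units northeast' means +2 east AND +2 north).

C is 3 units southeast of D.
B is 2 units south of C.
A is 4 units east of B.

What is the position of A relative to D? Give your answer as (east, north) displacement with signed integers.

Answer: A is at (east=7, north=-5) relative to D.

Derivation:
Place D at the origin (east=0, north=0).
  C is 3 units southeast of D: delta (east=+3, north=-3); C at (east=3, north=-3).
  B is 2 units south of C: delta (east=+0, north=-2); B at (east=3, north=-5).
  A is 4 units east of B: delta (east=+4, north=+0); A at (east=7, north=-5).
Therefore A relative to D: (east=7, north=-5).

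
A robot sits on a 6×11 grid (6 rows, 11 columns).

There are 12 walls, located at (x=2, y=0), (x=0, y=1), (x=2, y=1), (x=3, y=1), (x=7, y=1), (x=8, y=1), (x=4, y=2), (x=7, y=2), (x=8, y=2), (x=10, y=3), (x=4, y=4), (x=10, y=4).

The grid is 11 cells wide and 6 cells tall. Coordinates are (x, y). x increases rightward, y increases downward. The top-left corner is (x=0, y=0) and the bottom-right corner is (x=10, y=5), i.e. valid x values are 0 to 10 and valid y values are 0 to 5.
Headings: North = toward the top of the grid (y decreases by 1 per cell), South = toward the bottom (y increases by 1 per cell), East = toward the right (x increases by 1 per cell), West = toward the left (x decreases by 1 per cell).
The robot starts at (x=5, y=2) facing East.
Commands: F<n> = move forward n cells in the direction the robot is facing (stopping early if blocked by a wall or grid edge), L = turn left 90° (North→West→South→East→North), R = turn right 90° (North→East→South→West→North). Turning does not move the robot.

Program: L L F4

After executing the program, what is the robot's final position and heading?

Answer: Final position: (x=5, y=2), facing West

Derivation:
Start: (x=5, y=2), facing East
  L: turn left, now facing North
  L: turn left, now facing West
  F4: move forward 0/4 (blocked), now at (x=5, y=2)
Final: (x=5, y=2), facing West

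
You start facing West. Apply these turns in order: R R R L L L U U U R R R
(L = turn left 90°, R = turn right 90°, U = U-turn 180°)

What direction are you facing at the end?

Start: West
  R (right (90° clockwise)) -> North
  R (right (90° clockwise)) -> East
  R (right (90° clockwise)) -> South
  L (left (90° counter-clockwise)) -> East
  L (left (90° counter-clockwise)) -> North
  L (left (90° counter-clockwise)) -> West
  U (U-turn (180°)) -> East
  U (U-turn (180°)) -> West
  U (U-turn (180°)) -> East
  R (right (90° clockwise)) -> South
  R (right (90° clockwise)) -> West
  R (right (90° clockwise)) -> North
Final: North

Answer: Final heading: North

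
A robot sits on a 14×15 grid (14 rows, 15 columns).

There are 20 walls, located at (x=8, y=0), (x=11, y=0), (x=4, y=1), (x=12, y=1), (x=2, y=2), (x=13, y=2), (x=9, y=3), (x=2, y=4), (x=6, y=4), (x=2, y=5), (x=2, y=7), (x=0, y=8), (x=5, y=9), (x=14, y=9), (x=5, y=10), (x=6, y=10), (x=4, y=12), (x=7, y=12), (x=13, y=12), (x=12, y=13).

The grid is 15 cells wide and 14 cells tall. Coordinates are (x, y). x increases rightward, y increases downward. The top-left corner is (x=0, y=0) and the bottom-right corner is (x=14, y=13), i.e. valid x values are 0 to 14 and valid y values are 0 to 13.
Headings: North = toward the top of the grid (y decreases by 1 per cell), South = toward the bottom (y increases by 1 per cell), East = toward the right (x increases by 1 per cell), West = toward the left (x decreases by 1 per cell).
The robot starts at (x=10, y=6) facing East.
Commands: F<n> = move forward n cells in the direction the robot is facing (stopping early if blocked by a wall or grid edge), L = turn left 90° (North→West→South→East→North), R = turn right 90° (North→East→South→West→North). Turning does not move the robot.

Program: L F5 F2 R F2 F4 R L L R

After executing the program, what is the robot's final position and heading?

Start: (x=10, y=6), facing East
  L: turn left, now facing North
  F5: move forward 5, now at (x=10, y=1)
  F2: move forward 1/2 (blocked), now at (x=10, y=0)
  R: turn right, now facing East
  F2: move forward 0/2 (blocked), now at (x=10, y=0)
  F4: move forward 0/4 (blocked), now at (x=10, y=0)
  R: turn right, now facing South
  L: turn left, now facing East
  L: turn left, now facing North
  R: turn right, now facing East
Final: (x=10, y=0), facing East

Answer: Final position: (x=10, y=0), facing East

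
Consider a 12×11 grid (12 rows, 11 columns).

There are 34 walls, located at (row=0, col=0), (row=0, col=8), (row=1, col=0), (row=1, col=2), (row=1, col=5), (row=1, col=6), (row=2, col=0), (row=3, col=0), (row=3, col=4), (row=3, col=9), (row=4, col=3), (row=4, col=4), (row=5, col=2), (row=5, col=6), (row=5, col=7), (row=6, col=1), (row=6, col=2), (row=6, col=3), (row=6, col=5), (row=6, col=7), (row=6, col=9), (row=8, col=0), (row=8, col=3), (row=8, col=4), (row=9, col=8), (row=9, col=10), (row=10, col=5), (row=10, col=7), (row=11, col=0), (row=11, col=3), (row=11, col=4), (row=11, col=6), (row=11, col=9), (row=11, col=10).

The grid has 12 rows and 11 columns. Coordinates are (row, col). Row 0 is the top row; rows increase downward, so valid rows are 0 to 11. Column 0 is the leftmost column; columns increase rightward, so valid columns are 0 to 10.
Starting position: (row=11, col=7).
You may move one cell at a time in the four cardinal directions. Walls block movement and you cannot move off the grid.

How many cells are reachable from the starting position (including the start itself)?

Answer: Reachable cells: 97

Derivation:
BFS flood-fill from (row=11, col=7):
  Distance 0: (row=11, col=7)
  Distance 1: (row=11, col=8)
  Distance 2: (row=10, col=8)
  Distance 3: (row=10, col=9)
  Distance 4: (row=9, col=9), (row=10, col=10)
  Distance 5: (row=8, col=9)
  Distance 6: (row=7, col=9), (row=8, col=8), (row=8, col=10)
  Distance 7: (row=7, col=8), (row=7, col=10), (row=8, col=7)
  Distance 8: (row=6, col=8), (row=6, col=10), (row=7, col=7), (row=8, col=6), (row=9, col=7)
  Distance 9: (row=5, col=8), (row=5, col=10), (row=7, col=6), (row=8, col=5), (row=9, col=6)
  Distance 10: (row=4, col=8), (row=4, col=10), (row=5, col=9), (row=6, col=6), (row=7, col=5), (row=9, col=5), (row=10, col=6)
  Distance 11: (row=3, col=8), (row=3, col=10), (row=4, col=7), (row=4, col=9), (row=7, col=4), (row=9, col=4)
  Distance 12: (row=2, col=8), (row=2, col=10), (row=3, col=7), (row=4, col=6), (row=6, col=4), (row=7, col=3), (row=9, col=3), (row=10, col=4)
  Distance 13: (row=1, col=8), (row=1, col=10), (row=2, col=7), (row=2, col=9), (row=3, col=6), (row=4, col=5), (row=5, col=4), (row=7, col=2), (row=9, col=2), (row=10, col=3)
  Distance 14: (row=0, col=10), (row=1, col=7), (row=1, col=9), (row=2, col=6), (row=3, col=5), (row=5, col=3), (row=5, col=5), (row=7, col=1), (row=8, col=2), (row=9, col=1), (row=10, col=2)
  Distance 15: (row=0, col=7), (row=0, col=9), (row=2, col=5), (row=7, col=0), (row=8, col=1), (row=9, col=0), (row=10, col=1), (row=11, col=2)
  Distance 16: (row=0, col=6), (row=2, col=4), (row=6, col=0), (row=10, col=0), (row=11, col=1)
  Distance 17: (row=0, col=5), (row=1, col=4), (row=2, col=3), (row=5, col=0)
  Distance 18: (row=0, col=4), (row=1, col=3), (row=2, col=2), (row=3, col=3), (row=4, col=0), (row=5, col=1)
  Distance 19: (row=0, col=3), (row=2, col=1), (row=3, col=2), (row=4, col=1)
  Distance 20: (row=0, col=2), (row=1, col=1), (row=3, col=1), (row=4, col=2)
  Distance 21: (row=0, col=1)
Total reachable: 97 (grid has 98 open cells total)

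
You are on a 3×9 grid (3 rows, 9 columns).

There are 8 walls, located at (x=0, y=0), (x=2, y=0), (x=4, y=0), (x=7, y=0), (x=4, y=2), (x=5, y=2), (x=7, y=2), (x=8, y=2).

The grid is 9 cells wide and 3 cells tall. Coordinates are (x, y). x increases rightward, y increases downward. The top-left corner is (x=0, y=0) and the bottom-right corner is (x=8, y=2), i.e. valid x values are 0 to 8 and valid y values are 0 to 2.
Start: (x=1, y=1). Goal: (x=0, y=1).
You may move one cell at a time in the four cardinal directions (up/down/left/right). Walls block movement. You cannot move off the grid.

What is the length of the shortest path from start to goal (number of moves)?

BFS from (x=1, y=1) until reaching (x=0, y=1):
  Distance 0: (x=1, y=1)
  Distance 1: (x=1, y=0), (x=0, y=1), (x=2, y=1), (x=1, y=2)  <- goal reached here
One shortest path (1 moves): (x=1, y=1) -> (x=0, y=1)

Answer: Shortest path length: 1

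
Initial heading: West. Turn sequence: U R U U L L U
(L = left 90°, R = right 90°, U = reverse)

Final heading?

Start: West
  U (U-turn (180°)) -> East
  R (right (90° clockwise)) -> South
  U (U-turn (180°)) -> North
  U (U-turn (180°)) -> South
  L (left (90° counter-clockwise)) -> East
  L (left (90° counter-clockwise)) -> North
  U (U-turn (180°)) -> South
Final: South

Answer: Final heading: South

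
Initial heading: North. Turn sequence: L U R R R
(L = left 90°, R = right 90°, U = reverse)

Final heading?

Answer: Final heading: North

Derivation:
Start: North
  L (left (90° counter-clockwise)) -> West
  U (U-turn (180°)) -> East
  R (right (90° clockwise)) -> South
  R (right (90° clockwise)) -> West
  R (right (90° clockwise)) -> North
Final: North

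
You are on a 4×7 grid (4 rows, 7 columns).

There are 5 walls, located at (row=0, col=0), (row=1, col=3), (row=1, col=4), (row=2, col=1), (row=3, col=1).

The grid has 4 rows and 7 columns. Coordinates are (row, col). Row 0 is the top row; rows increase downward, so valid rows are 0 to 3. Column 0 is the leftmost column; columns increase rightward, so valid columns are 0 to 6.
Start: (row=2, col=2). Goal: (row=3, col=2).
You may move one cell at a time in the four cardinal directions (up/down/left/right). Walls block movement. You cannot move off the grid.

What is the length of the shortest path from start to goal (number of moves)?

BFS from (row=2, col=2) until reaching (row=3, col=2):
  Distance 0: (row=2, col=2)
  Distance 1: (row=1, col=2), (row=2, col=3), (row=3, col=2)  <- goal reached here
One shortest path (1 moves): (row=2, col=2) -> (row=3, col=2)

Answer: Shortest path length: 1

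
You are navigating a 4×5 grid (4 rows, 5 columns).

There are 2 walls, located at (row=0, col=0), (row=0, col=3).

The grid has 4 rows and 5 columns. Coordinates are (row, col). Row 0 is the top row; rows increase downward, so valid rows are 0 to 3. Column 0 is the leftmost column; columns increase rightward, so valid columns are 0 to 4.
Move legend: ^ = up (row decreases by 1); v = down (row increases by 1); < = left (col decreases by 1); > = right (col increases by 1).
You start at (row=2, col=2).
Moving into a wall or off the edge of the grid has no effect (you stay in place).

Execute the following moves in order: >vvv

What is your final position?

Start: (row=2, col=2)
  > (right): (row=2, col=2) -> (row=2, col=3)
  v (down): (row=2, col=3) -> (row=3, col=3)
  v (down): blocked, stay at (row=3, col=3)
  v (down): blocked, stay at (row=3, col=3)
Final: (row=3, col=3)

Answer: Final position: (row=3, col=3)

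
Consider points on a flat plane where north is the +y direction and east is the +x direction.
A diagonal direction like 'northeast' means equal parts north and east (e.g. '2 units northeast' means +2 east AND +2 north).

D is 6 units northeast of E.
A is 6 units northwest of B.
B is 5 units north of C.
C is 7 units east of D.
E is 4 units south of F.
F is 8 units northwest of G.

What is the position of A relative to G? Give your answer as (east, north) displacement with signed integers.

Answer: A is at (east=-1, north=21) relative to G.

Derivation:
Place G at the origin (east=0, north=0).
  F is 8 units northwest of G: delta (east=-8, north=+8); F at (east=-8, north=8).
  E is 4 units south of F: delta (east=+0, north=-4); E at (east=-8, north=4).
  D is 6 units northeast of E: delta (east=+6, north=+6); D at (east=-2, north=10).
  C is 7 units east of D: delta (east=+7, north=+0); C at (east=5, north=10).
  B is 5 units north of C: delta (east=+0, north=+5); B at (east=5, north=15).
  A is 6 units northwest of B: delta (east=-6, north=+6); A at (east=-1, north=21).
Therefore A relative to G: (east=-1, north=21).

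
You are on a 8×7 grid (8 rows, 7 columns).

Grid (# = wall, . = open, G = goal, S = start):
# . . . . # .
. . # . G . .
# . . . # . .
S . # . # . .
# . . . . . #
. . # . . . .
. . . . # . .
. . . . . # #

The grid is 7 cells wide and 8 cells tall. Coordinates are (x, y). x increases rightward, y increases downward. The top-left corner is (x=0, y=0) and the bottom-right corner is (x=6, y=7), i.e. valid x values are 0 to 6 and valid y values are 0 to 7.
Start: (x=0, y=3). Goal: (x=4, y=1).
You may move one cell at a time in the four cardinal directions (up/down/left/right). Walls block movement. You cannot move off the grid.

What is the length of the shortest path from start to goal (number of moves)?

BFS from (x=0, y=3) until reaching (x=4, y=1):
  Distance 0: (x=0, y=3)
  Distance 1: (x=1, y=3)
  Distance 2: (x=1, y=2), (x=1, y=4)
  Distance 3: (x=1, y=1), (x=2, y=2), (x=2, y=4), (x=1, y=5)
  Distance 4: (x=1, y=0), (x=0, y=1), (x=3, y=2), (x=3, y=4), (x=0, y=5), (x=1, y=6)
  Distance 5: (x=2, y=0), (x=3, y=1), (x=3, y=3), (x=4, y=4), (x=3, y=5), (x=0, y=6), (x=2, y=6), (x=1, y=7)
  Distance 6: (x=3, y=0), (x=4, y=1), (x=5, y=4), (x=4, y=5), (x=3, y=6), (x=0, y=7), (x=2, y=7)  <- goal reached here
One shortest path (6 moves): (x=0, y=3) -> (x=1, y=3) -> (x=1, y=2) -> (x=2, y=2) -> (x=3, y=2) -> (x=3, y=1) -> (x=4, y=1)

Answer: Shortest path length: 6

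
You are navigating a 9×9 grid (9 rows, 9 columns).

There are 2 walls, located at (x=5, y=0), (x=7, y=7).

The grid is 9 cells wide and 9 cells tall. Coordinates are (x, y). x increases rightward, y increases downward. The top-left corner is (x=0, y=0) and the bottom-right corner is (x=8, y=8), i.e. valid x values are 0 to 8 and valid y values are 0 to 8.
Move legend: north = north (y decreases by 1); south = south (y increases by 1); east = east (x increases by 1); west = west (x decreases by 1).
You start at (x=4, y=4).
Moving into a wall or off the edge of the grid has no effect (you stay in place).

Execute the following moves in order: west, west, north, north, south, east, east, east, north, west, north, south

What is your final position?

Answer: Final position: (x=4, y=2)

Derivation:
Start: (x=4, y=4)
  west (west): (x=4, y=4) -> (x=3, y=4)
  west (west): (x=3, y=4) -> (x=2, y=4)
  north (north): (x=2, y=4) -> (x=2, y=3)
  north (north): (x=2, y=3) -> (x=2, y=2)
  south (south): (x=2, y=2) -> (x=2, y=3)
  east (east): (x=2, y=3) -> (x=3, y=3)
  east (east): (x=3, y=3) -> (x=4, y=3)
  east (east): (x=4, y=3) -> (x=5, y=3)
  north (north): (x=5, y=3) -> (x=5, y=2)
  west (west): (x=5, y=2) -> (x=4, y=2)
  north (north): (x=4, y=2) -> (x=4, y=1)
  south (south): (x=4, y=1) -> (x=4, y=2)
Final: (x=4, y=2)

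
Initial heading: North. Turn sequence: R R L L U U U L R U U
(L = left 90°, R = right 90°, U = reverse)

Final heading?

Start: North
  R (right (90° clockwise)) -> East
  R (right (90° clockwise)) -> South
  L (left (90° counter-clockwise)) -> East
  L (left (90° counter-clockwise)) -> North
  U (U-turn (180°)) -> South
  U (U-turn (180°)) -> North
  U (U-turn (180°)) -> South
  L (left (90° counter-clockwise)) -> East
  R (right (90° clockwise)) -> South
  U (U-turn (180°)) -> North
  U (U-turn (180°)) -> South
Final: South

Answer: Final heading: South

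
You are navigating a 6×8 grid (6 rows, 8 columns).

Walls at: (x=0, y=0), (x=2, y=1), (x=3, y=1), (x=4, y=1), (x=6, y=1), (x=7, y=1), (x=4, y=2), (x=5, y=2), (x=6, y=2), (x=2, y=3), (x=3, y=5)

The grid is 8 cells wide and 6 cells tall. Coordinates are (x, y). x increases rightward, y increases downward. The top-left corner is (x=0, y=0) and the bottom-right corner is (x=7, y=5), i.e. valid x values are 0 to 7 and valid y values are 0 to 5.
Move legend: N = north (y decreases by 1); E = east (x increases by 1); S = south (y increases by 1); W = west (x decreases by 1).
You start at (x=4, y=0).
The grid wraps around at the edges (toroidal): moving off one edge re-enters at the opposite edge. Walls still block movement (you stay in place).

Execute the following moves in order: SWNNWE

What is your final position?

Start: (x=4, y=0)
  S (south): blocked, stay at (x=4, y=0)
  W (west): (x=4, y=0) -> (x=3, y=0)
  N (north): blocked, stay at (x=3, y=0)
  N (north): blocked, stay at (x=3, y=0)
  W (west): (x=3, y=0) -> (x=2, y=0)
  E (east): (x=2, y=0) -> (x=3, y=0)
Final: (x=3, y=0)

Answer: Final position: (x=3, y=0)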